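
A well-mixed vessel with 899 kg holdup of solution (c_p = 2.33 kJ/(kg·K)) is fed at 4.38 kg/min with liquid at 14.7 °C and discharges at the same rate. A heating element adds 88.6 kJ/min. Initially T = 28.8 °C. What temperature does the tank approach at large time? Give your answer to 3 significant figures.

Energy balance: M c_p dT/dt = ṁ c_p (T_in − T) + 88.6.
At steady state dT/dt = 0 ⇒ T_ss = T_in + Q̇/(ṁ c_p) = 14.7 + 88.6/(4.38·2.33) = 23.382 °C.

23.4 °C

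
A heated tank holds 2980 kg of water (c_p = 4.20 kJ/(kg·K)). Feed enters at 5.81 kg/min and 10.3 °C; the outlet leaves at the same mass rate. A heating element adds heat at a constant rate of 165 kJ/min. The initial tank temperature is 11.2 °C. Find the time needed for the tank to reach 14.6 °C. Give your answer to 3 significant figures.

M c_p dT/dt = ṁ c_p (T_in − T) + Q̇.
τ = M/ṁ = 512.91 min; T_ss = T_in + Q̇/(ṁ c_p) = 17.062 °C.
T(t) = T_ss + (T₀ − T_ss) e^(−t/τ). Set T = 14.6:
e^(−t/τ) = (14.6 − 17.062)/(11.2 − 17.062) = 0.41997
t = −512.91 · ln(0.41997) = 444.99 min.

445 min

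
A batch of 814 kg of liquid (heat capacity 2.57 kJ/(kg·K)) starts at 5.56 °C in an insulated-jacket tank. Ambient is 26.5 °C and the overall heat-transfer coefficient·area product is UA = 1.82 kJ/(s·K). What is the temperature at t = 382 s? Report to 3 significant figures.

Lumped-capacitance energy balance: M c_p dT/dt = UA(T_amb − T).
dT/dt = (T_ss − T)/τ with T_ss = T_amb = 26.500 °C, τ = M c_p/UA = 814·2.57/1.82 = 1149.4 s.
Solution: T(t) = T_ss + (T₀ − T_ss) e^(−t/τ).
T(382) = 26.500 + (-20.940)·0.71725 = 11.481 °C.

11.5 °C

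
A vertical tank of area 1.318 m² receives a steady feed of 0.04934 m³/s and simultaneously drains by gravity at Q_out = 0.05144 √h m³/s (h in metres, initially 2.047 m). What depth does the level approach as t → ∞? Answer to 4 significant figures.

0.9200 m

A dh/dt = Q_in − 0.05144 √h. Steady state requires inflow = outflow:
Q_in = 0.05144 √h_ss ⇒ √h_ss = 0.04934/0.05144 = 0.959176.
h_ss = 0.959176² = 0.920018 m. (Since h₀ = 2.047 m > h_ss, the level will fall toward this value.)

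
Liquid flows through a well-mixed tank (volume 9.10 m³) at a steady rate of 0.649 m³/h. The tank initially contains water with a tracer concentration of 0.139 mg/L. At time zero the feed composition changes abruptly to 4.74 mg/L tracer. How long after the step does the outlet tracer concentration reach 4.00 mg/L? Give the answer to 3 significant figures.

Transient balance on the dissolved component: V dC/dt = Q(C_in − C), so τ = V/Q = 14.022 h.
C(t) = C_in + (C₀ − C_in) e^(−t/τ). Set C = 4.00 and solve for t:
e^(−t/τ) = (C − C_in)/(C₀ − C_in) = (4.00 − 4.74)/(0.139 − 4.74) = 0.16083
t = −τ ln(…) = 14.022 × 1.8274 = 25.623 h.

25.6 h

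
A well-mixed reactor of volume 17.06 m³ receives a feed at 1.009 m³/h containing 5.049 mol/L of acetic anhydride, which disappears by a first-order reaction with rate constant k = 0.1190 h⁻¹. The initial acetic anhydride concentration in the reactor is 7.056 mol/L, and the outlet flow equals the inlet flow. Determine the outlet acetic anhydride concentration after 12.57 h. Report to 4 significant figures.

2.249 mol/L

Species balance: V dC/dt = Q C_in − Q C − k V C.
dC/dt = (Q/V) C_in − (Q/V + k) C; effective rate a = Q/V + k = 0.0591442 + 0.1190 = 0.178144 h⁻¹.
C_ss = Q C_in/(Q + kV) = 1.67628 mol/L; C(t) = C_ss + (C₀ − C_ss) e^(−a t).
C(12.57) = 1.67628 + (5.37972)·e^(−0.178144·12.57) = 1.67628 + (5.37972)·0.106536 = 2.24941 mol/L.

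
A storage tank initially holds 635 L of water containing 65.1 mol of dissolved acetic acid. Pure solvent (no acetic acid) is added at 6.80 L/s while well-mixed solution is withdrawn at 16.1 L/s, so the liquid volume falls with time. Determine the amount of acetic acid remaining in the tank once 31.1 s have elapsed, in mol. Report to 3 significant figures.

22.7 mol

Total volume: dV/dt = Q_in − Q_out = -9.3000 L/s, so V(t) = 635 − 9.3000 t and V(31.1) = 345.77 L.
No acetic acid enters, so dm/dt = −Q_out · (m/V).
dm/m = −Q_out dt/(V₀ − 9.3000 t); integrating gives ln(m/m₀) = −(Q_out/(Q_in−Q_out)) ln(V/V₀).
m = m₀ (V₀/V)^(Q_out/(Q_in−Q_out)) = 65.1 × (635/345.77)^(-1.7312) = 22.729 mol.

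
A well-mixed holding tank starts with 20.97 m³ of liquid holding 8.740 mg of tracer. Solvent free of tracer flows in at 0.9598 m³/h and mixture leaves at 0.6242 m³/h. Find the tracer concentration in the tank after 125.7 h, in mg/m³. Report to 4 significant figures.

Let m(t) be the amount of tracer. Volume: V(t) = V₀ + (Q_in − Q_out) t = 20.97 + 0.335600 t; V(125.7) = 63.1549 m³.
Species balance (pure solvent in): dm/dt = −Q_out · m/V(t).
dm/m = −Q_out dt/(V₀ + 0.335600 t); integrating gives ln(m/m₀) = −(Q_out/(Q_in−Q_out)) ln(V/V₀).
m = m₀ (V₀/V)^(Q_out/(Q_in−Q_out)) = 8.740 × (20.97/63.1549)^(1.85995) = 1.12448 mg.
C = m/V = 1.12448/63.1549 = 0.0178050 mg/m³.

0.01781 mg/m³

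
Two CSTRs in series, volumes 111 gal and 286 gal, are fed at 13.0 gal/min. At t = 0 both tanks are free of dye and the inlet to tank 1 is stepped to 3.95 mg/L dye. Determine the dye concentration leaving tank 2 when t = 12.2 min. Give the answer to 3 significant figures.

0.843 mg/L

Species balance on tank i: dCᵢ/dt = (Cᵢ₋₁ − Cᵢ)/τᵢ with τᵢ = Vᵢ/Q.
τ₁ = 111/13.0 = 8.5385 min; τ₂ = 286/13.0 = 22.000 min.
Solving the cascade with C₁(0)=C₂(0)=0 gives C₂(t) = C_in[1 − (τ₁ e^(−t/τ₁) − τ₂ e^(−t/τ₂))/(τ₁ − τ₂)].
At t = 12.2: e^(−t/τ₁) = 0.23959, e^(−t/τ₂) = 0.57433.
C₂ = 3.95·[1 − (8.5385·0.23959 − 22.000·0.57433)/(-13.462)] = 3.95·0.21334 = 0.84271 mg/L.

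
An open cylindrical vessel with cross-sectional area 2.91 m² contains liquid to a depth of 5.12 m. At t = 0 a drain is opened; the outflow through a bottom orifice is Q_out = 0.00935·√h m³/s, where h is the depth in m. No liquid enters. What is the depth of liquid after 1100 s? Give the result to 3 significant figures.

0.246 m

A dh/dt = −Q_out = −0.00935 √h.
Separate and integrate: 2(√h − √h₀) = −(0.00935/A) t.
√h = √5.12 − 0.00935·1100/(2·2.91) = 2.2627 − 1.7672 = 0.49556.
h = 0.49556² = 0.24558 m.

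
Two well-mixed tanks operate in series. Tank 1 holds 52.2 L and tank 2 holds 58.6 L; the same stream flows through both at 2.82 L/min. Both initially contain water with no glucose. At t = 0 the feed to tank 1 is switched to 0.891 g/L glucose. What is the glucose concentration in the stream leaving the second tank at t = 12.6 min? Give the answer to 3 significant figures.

Each tank obeys Vᵢ dCᵢ/dt = Q(Cᵢ₋₁ − Cᵢ), so τᵢ = Vᵢ/Q.
τ₁ = 52.2/2.82 = 18.511 min; τ₂ = 58.6/2.82 = 20.780 min.
Tank 1: C₁ = C_in(1 − e^(−t/τ₁)). Tank 2 (τ₁ ≠ τ₂): C₂ = C_in[1 − (τ₁ e^(−t/τ₁) − τ₂ e^(−t/τ₂))/(τ₁ − τ₂)].
At t = 12.6: e^(−t/τ₁) = 0.50627, e^(−t/τ₂) = 0.54534.
C₂ = 0.891·[1 − (18.511·0.50627 − 20.780·0.54534)/(-2.2695)] = 0.891·0.13599 = 0.12117 g/L.

0.121 g/L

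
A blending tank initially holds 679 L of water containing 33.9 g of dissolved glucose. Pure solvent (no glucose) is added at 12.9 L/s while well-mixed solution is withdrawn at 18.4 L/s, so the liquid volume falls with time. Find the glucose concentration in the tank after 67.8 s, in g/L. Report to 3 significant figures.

0.00771 g/L

Let m(t) be the amount of glucose. Volume: V(t) = V₀ + (Q_in − Q_out) t = 679 − 5.5000 t; V(67.8) = 306.10 L.
No glucose enters, so dm/dt = −Q_out · (m/V).
Separate: dm/m = −Q_out dt/V(t) ⇒ ln(m/m₀) = −(Q_out/(Q_in−Q_out)) ln(V/V₀).
m = m₀ (V₀/V)^(Q_out/(Q_in−Q_out)) = 33.9 × (679/306.10)^(-3.3455) = 2.3586 g.
C = m/V = 2.3586/306.10 = 0.0077053 g/L.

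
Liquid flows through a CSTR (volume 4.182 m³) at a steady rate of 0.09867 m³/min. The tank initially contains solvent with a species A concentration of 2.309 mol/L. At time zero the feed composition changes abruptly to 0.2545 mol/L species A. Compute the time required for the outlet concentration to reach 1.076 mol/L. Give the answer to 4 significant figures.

38.85 min

Species balance: V dC/dt = Q(C_in − C) ⇒ τ = V/Q = 42.3837 min.
C(t) = C_in + (C₀ − C_in) e^(−t/τ). Set C = 1.076 and solve for t:
e^(−t/τ) = (C − C_in)/(C₀ − C_in) = (1.076 − 0.2545)/(2.309 − 0.2545) = 0.399854
t = −τ ln(…) = 42.3837 × 0.916656 = 38.8513 min.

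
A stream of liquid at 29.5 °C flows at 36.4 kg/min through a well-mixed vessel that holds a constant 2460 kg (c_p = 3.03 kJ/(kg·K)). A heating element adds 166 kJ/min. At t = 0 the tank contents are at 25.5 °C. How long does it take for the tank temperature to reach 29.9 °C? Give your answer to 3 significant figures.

Energy balance: M c_p dT/dt = ṁ c_p (T_in − T) + 166.
τ = M/ṁ = 67.582 min; T_ss = T_in + Q̇/(ṁ c_p) = 31.005 °C.
T(t) = T_ss + (T₀ − T_ss) e^(−t/τ). Set T = 29.9:
e^(−t/τ) = (29.9 − 31.005)/(25.5 − 31.005) = 0.20074
t = −67.582 · ln(0.20074) = 108.52 min.

109 min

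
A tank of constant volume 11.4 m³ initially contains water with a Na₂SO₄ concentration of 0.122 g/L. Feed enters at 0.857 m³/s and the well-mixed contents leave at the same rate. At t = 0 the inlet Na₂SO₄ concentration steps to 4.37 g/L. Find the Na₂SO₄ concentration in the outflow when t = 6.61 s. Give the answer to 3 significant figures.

1.79 g/L

Mass balance on the solute (V constant): V dC/dt = Q(C_in − C).
Time constant τ = V/Q = 11.4/0.857 = 13.302 s.
Integrating: C(t) = C_in + (C₀ − C_in) e^(−t/τ).
C(6.61) = 4.37 + (0.122 − 4.37)·e^(−6.61/13.302) = 4.37 + (-4.2480)·0.60841 = 1.7855 g/L.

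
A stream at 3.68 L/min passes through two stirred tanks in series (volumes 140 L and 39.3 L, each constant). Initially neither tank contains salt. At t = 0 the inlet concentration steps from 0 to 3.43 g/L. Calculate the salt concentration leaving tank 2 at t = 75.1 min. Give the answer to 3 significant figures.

Species balance on tank i: dCᵢ/dt = (Cᵢ₋₁ − Cᵢ)/τᵢ with τᵢ = Vᵢ/Q.
τ₁ = 140/3.68 = 38.043 min; τ₂ = 39.3/3.68 = 10.679 min.
Solving the cascade with C₁(0)=C₂(0)=0 gives C₂(t) = C_in[1 − (τ₁ e^(−t/τ₁) − τ₂ e^(−t/τ₂))/(τ₁ − τ₂)].
At t = 75.1: e^(−t/τ₁) = 0.13889, e^(−t/τ₂) = 0.00088293.
C₂ = 3.43·[1 − (38.043·0.13889 − 10.679·0.00088293)/(27.364)] = 3.43·0.80725 = 2.7689 g/L.

2.77 g/L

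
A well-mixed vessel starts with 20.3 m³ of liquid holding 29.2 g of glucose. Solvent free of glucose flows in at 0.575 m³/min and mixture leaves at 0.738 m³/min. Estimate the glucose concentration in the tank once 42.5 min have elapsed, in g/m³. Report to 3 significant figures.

0.330 g/m³

Total volume: dV/dt = Q_in − Q_out = -0.16300 m³/min, so V(t) = 20.3 − 0.16300 t and V(42.5) = 13.372 m³.
No glucose enters, so dm/dt = −Q_out · (m/V).
Separate: dm/m = −Q_out dt/V(t) ⇒ ln(m/m₀) = −(Q_out/(Q_in−Q_out)) ln(V/V₀).
m = m₀ (V₀/V)^(Q_out/(Q_in−Q_out)) = 29.2 × (20.3/13.372)^(-4.5276) = 4.4117 g.
C = m/V = 4.4117/13.372 = 0.32991 g/m³.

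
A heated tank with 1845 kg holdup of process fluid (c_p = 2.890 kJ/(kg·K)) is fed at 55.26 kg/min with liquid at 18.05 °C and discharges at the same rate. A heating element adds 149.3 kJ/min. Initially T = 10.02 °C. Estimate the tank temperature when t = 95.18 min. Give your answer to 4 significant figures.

M c_p dT/dt = ṁ c_p (T_in − T) + Q̇.
Rearrange: dT/dt = (T_ss − T)/τ with τ = M/ṁ = 33.3876 min and T_ss = T_in + Q̇/(ṁ c_p) = 18.9849 °C.
T approaches T_ss exponentially: T(t) = T_ss + (T₀ − T_ss) e^(−t/τ).
T(95.18) = 18.9849 + (-8.96487)·e^(−95.18/33.3876) = 18.9849 + (-8.96487)·0.0578005 = 18.4667 °C.

18.47 °C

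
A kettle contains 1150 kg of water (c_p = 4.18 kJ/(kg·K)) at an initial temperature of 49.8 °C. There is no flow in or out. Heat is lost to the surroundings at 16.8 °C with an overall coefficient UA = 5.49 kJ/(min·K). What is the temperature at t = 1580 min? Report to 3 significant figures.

22.2 °C

Unsteady energy balance on the tank contents: M c_p dT/dt = −UA(T − T_amb).
dT/dt = (T_ss − T)/τ with T_ss = T_amb = 16.800 °C, τ = M c_p/UA = 1150·4.18/5.49 = 875.59 min.
T approaches T_ss exponentially: T(t) = T_ss + (T₀ − T_ss) e^(−t/τ).
T(1580) = 16.800 + (33.000)·0.16456 = 22.230 °C.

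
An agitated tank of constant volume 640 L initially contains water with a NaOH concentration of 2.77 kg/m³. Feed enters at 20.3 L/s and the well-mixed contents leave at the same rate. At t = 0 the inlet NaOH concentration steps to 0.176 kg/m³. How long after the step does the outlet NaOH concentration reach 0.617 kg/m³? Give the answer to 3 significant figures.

Species balance: V dC/dt = Q(C_in − C) ⇒ τ = V/Q = 31.527 s.
C(t) = C_in + (C₀ − C_in) e^(−t/τ). Set C = 0.617 and solve for t:
e^(−t/τ) = (C − C_in)/(C₀ − C_in) = (0.617 − 0.176)/(2.77 − 0.176) = 0.17001
t = −τ ln(…) = 31.527 × 1.7719 = 55.863 s.

55.9 s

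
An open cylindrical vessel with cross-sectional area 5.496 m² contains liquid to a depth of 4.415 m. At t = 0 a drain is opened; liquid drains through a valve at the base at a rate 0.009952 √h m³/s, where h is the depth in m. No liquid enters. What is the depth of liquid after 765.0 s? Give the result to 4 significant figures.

1.984 m

Unsteady balance on liquid volume: A dh/dt = −0.009952 √h.
Separate and integrate: 2(√h − √h₀) = −(0.009952/A) t.
√h = √4.415 − 0.009952·765.0/(2·5.496) = 2.10119 − 0.692620 = 1.40857.
h = 1.40857² = 1.98407 m.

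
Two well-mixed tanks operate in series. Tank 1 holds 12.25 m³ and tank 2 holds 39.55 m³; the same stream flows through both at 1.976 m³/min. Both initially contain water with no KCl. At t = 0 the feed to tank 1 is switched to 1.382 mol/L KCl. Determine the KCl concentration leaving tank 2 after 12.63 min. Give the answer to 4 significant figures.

Time constants: τᵢ = Vᵢ/Q for each well-mixed tank.
τ₁ = 12.25/1.976 = 6.19939 min; τ₂ = 39.55/1.976 = 20.0152 min.
Tank 1: C₁ = C_in(1 − e^(−t/τ₁)). Tank 2 (τ₁ ≠ τ₂): C₂ = C_in[1 − (τ₁ e^(−t/τ₁) − τ₂ e^(−t/τ₂))/(τ₁ − τ₂)].
At t = 12.63: e^(−t/τ₁) = 0.130381, e^(−t/τ₂) = 0.532048.
C₂ = 1.382·[1 − (6.19939·0.130381 − 20.0152·0.532048)/(-13.8158)] = 1.382·0.287716 = 0.397624 mol/L.

0.3976 mol/L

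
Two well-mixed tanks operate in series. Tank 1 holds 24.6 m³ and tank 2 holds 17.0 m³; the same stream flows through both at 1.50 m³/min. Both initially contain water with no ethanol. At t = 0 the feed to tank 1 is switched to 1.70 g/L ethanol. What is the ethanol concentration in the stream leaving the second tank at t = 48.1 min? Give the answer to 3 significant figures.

Species balance on tank i: dCᵢ/dt = (Cᵢ₋₁ − Cᵢ)/τᵢ with τᵢ = Vᵢ/Q.
τ₁ = 24.6/1.50 = 16.400 min; τ₂ = 17.0/1.50 = 11.333 min.
Tank 1: C₁ = C_in(1 − e^(−t/τ₁)). Tank 2 (τ₁ ≠ τ₂): C₂ = C_in[1 − (τ₁ e^(−t/τ₁) − τ₂ e^(−t/τ₂))/(τ₁ − τ₂)].
At t = 48.1: e^(−t/τ₁) = 0.053241, e^(−t/τ₂) = 0.014348.
C₂ = 1.70·[1 − (16.400·0.053241 − 11.333·0.014348)/(5.0667)] = 1.70·0.85976 = 1.4616 g/L.

1.46 g/L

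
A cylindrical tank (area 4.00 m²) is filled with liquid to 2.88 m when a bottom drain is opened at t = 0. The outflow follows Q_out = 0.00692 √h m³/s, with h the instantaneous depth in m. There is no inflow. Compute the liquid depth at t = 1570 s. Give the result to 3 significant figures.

0.115 m

With no inflow, A dh/dt = −0.00692 √h.
∫ h^(−1/2) dh = −(0.00692/A) ∫ dt, giving 2√h = 2√h₀ − (0.00692/A) t.
√h = √2.88 − 0.00692·1570/(2·4.00) = 1.6971 − 1.3580 = 0.33901.
h = 0.33901² = 0.11493 m.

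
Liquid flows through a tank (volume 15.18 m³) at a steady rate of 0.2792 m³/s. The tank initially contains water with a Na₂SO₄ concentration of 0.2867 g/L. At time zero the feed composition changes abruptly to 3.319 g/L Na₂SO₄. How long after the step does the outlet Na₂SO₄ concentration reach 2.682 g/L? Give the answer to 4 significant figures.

Species balance: V dC/dt = Q(C_in − C) ⇒ τ = V/Q = 54.3696 s.
C(t) = C_in + (C₀ − C_in) e^(−t/τ). Set C = 2.682 and solve for t:
e^(−t/τ) = (C − C_in)/(C₀ − C_in) = (2.682 − 3.319)/(0.2867 − 3.319) = 0.210072
t = −τ ln(…) = 54.3696 × 1.56031 = 84.8333 s.

84.83 s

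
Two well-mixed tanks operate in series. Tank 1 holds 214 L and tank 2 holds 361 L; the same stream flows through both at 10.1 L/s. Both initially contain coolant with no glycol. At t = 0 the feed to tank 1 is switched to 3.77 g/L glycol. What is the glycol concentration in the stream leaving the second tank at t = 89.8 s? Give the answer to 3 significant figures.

Each tank obeys Vᵢ dCᵢ/dt = Q(Cᵢ₋₁ − Cᵢ), so τᵢ = Vᵢ/Q.
τ₁ = 214/10.1 = 21.188 s; τ₂ = 361/10.1 = 35.743 s.
Tank 1: C₁ = C_in(1 − e^(−t/τ₁)). Tank 2 (τ₁ ≠ τ₂): C₂ = C_in[1 − (τ₁ e^(−t/τ₁) − τ₂ e^(−t/τ₂))/(τ₁ − τ₂)].
At t = 89.8: e^(−t/τ₁) = 0.014433, e^(−t/τ₂) = 0.081073.
C₂ = 3.77·[1 − (21.188·0.014433 − 35.743·0.081073)/(-14.554)] = 3.77·0.82191 = 3.0986 g/L.

3.10 g/L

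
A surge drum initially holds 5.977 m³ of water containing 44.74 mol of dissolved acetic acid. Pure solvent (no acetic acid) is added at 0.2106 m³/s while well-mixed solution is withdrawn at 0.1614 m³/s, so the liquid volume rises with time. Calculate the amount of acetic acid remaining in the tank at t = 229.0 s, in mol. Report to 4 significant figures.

1.384 mol

Let m(t) be the amount of acetic acid. Volume: V(t) = V₀ + (Q_in − Q_out) t = 5.977 + 0.0492000 t; V(229.0) = 17.2438 m³.
Species balance (pure solvent in): dm/dt = −Q_out · m/V(t).
dm/m = −Q_out dt/(V₀ + 0.0492000 t); integrating gives ln(m/m₀) = −(Q_out/(Q_in−Q_out)) ln(V/V₀).
m = m₀ (V₀/V)^(Q_out/(Q_in−Q_out)) = 44.74 × (5.977/17.2438)^(3.28049) = 1.38414 mol.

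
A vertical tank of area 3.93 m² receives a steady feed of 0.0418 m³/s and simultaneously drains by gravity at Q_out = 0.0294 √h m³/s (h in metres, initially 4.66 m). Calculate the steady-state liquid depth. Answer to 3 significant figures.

2.02 m

Unsteady balance on liquid volume: A dh/dt = Q_in − 0.0294 √h. At steady state dh/dt = 0:
Q_in = 0.0294 √h_ss ⇒ √h_ss = 0.0418/0.0294 = 1.4218.
h_ss = 1.4218² = 2.0214 m. (Since h₀ = 4.66 m > h_ss, the level will fall toward this value.)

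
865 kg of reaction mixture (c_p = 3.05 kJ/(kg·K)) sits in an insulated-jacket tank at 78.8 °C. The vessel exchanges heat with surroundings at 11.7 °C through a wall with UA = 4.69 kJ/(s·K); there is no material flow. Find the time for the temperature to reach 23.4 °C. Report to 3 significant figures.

Lumped-capacitance energy balance: M c_p dT/dt = UA(T_amb − T).
τ = M c_p/UA = 562.53 s; T_ss = T_amb = 11.700 °C.
T(t) = T_ss + (T₀ − T_ss)e^(−t/τ); set T = 23.4:
t = −τ ln[(T − T_ss)/(T₀ − T_ss)] = −562.53 · ln(0.17437) = 982.51 s.

983 s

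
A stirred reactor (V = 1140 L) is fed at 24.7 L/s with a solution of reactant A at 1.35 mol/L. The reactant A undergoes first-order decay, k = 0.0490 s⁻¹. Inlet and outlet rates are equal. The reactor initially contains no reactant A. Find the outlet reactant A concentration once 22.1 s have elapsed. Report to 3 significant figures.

0.327 mol/L

Species balance: V dC/dt = Q C_in − Q C − k V C.
dC/dt = (Q/V) C_in − (Q/V + k) C; effective rate a = Q/V + k = 0.021667 + 0.0490 = 0.070667 s⁻¹.
C_ss = Q C_in/(Q + kV) = 0.41392 mol/L; C(t) = C_ss + (C₀ − C_ss) e^(−a t).
C(22.1) = 0.41392 + (-0.41392)·e^(−0.070667·22.1) = 0.41392 + (-0.41392)·0.20977 = 0.32709 mol/L.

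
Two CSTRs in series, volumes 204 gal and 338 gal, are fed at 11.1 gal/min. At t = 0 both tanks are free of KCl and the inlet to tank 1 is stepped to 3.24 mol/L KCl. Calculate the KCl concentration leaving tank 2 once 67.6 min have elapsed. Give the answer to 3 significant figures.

Species balance on tank i: dCᵢ/dt = (Cᵢ₋₁ − Cᵢ)/τᵢ with τᵢ = Vᵢ/Q.
τ₁ = 204/11.1 = 18.378 min; τ₂ = 338/11.1 = 30.450 min.
Tank 1: C₁ = C_in(1 − e^(−t/τ₁)). Tank 2 (τ₁ ≠ τ₂): C₂ = C_in[1 − (τ₁ e^(−t/τ₁) − τ₂ e^(−t/τ₂))/(τ₁ − τ₂)].
At t = 67.6: e^(−t/τ₁) = 0.025268, e^(−t/τ₂) = 0.10861.
C₂ = 3.24·[1 − (18.378·0.025268 − 30.450·0.10861)/(-12.072)] = 3.24·0.76451 = 2.4770 mol/L.

2.48 mol/L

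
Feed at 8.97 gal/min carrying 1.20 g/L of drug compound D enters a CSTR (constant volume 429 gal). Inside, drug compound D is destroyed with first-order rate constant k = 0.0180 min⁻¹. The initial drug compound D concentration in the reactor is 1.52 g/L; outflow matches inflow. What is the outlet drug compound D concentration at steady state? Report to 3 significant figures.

0.645 g/L

V dC/dt = Q(C_in − C) − k V C.
At steady state: 0 = Q C_in − (Q + kV) C_ss, so C_ss = Q C_in/(Q + kV).
C_ss = 8.97·1.20/(8.97 + 0.0180·429) = 10.764/16.692 = 0.64486 g/L.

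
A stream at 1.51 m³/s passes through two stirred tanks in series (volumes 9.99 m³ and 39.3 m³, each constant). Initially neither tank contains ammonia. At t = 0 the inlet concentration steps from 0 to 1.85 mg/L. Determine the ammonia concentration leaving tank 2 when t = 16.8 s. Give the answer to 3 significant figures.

Time constants: τᵢ = Vᵢ/Q for each well-mixed tank.
τ₁ = 9.99/1.51 = 6.6159 s; τ₂ = 39.3/1.51 = 26.026 s.
Solving the cascade with C₁(0)=C₂(0)=0 gives C₂(t) = C_in[1 − (τ₁ e^(−t/τ₁) − τ₂ e^(−t/τ₂))/(τ₁ − τ₂)].
At t = 16.8: e^(−t/τ₁) = 0.078919, e^(−t/τ₂) = 0.52440.
C₂ = 1.85·[1 − (6.6159·0.078919 − 26.026·0.52440)/(-19.411)] = 1.85·0.32376 = 0.59895 mg/L.

0.599 mg/L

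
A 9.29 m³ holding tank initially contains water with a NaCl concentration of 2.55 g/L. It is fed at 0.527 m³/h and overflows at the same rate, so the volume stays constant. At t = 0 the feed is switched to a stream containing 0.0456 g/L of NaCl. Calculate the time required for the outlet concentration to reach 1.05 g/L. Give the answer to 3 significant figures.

16.1 h

Species balance: V dC/dt = Q(C_in − C) ⇒ τ = V/Q = 17.628 h.
C(t) = C_in + (C₀ − C_in) e^(−t/τ). Set C = 1.05 and solve for t:
e^(−t/τ) = (C − C_in)/(C₀ − C_in) = (1.05 − 0.0456)/(2.55 − 0.0456) = 0.40105
t = −τ ln(…) = 17.628 × 0.91366 = 16.106 h.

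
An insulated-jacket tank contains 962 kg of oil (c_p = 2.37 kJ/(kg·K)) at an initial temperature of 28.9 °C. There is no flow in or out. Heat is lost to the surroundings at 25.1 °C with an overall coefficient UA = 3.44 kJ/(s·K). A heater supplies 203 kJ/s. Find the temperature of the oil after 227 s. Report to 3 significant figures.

Lumped-capacitance energy balance: M c_p dT/dt = UA(T_amb − T) + Q̇.
dT/dt = (T_ss − T)/τ with T_ss = T_amb + Q̇/UA = 25.1 + 203/3.44 = 84.112 °C, τ = M c_p/UA = 962·2.37/3.44 = 662.77 s.
T approaches T_ss exponentially: T(t) = T_ss + (T₀ − T_ss) e^(−t/τ).
T(227) = 84.112 + (-55.212)·0.70999 = 44.912 °C.

44.9 °C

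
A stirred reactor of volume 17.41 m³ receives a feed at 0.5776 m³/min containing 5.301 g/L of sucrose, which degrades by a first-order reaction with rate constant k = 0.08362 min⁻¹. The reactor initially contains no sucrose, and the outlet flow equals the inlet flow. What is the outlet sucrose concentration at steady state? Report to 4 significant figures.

Accumulation = in − out − consumed: V dC/dt = Q C_in − Q C − k V C.
At steady state: 0 = Q C_in − (Q + kV) C_ss, so C_ss = Q C_in/(Q + kV).
C_ss = 0.5776·5.301/(0.5776 + 0.08362·17.41) = 3.06186/2.03342 = 1.50576 g/L.

1.506 g/L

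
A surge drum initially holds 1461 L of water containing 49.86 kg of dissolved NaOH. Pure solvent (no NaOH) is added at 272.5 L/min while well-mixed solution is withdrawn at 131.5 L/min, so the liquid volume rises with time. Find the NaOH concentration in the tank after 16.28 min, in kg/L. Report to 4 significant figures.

0.005501 kg/L

Total volume: dV/dt = Q_in − Q_out = 141.000 L/min, so V(t) = 1461 + 141.000 t and V(16.28) = 3756.48 L.
No NaOH enters, so dm/dt = −Q_out · (m/V).
Separate: dm/m = −Q_out dt/V(t) ⇒ ln(m/m₀) = −(Q_out/(Q_in−Q_out)) ln(V/V₀).
m = m₀ (V₀/V)^(Q_out/(Q_in−Q_out)) = 49.86 × (1461/3756.48)^(0.932624) = 20.6659 kg.
C = m/V = 20.6659/3756.48 = 0.00550140 kg/L.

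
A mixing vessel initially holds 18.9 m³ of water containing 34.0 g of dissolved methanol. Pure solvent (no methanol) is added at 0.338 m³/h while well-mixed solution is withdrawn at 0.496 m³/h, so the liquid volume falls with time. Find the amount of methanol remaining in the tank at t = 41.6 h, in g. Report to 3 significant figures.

8.89 g

Let m(t) be the amount of methanol. Volume: V(t) = V₀ + (Q_in − Q_out) t = 18.9 − 0.15800 t; V(41.6) = 12.327 m³.
Solute balance: dm/dt = 0 − Q_out C = −Q_out m/V(t).
dm/m = −Q_out dt/(V₀ − 0.15800 t); integrating gives ln(m/m₀) = −(Q_out/(Q_in−Q_out)) ln(V/V₀).
m = m₀ (V₀/V)^(Q_out/(Q_in−Q_out)) = 34.0 × (18.9/12.327)^(-3.1392) = 8.8888 g.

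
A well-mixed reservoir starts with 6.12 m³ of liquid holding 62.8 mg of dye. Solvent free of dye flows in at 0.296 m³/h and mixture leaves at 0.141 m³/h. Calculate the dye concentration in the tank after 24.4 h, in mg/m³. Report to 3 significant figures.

Let m(t) be the amount of dye. Volume: V(t) = V₀ + (Q_in − Q_out) t = 6.12 + 0.15500 t; V(24.4) = 9.9020 m³.
Solute balance: dm/dt = 0 − Q_out C = −Q_out m/V(t).
Separate: dm/m = −Q_out dt/V(t) ⇒ ln(m/m₀) = −(Q_out/(Q_in−Q_out)) ln(V/V₀).
m = m₀ (V₀/V)^(Q_out/(Q_in−Q_out)) = 62.8 × (6.12/9.9020)^(0.90968) = 40.538 mg.
C = m/V = 40.538/9.9020 = 4.0939 mg/m³.

4.09 mg/m³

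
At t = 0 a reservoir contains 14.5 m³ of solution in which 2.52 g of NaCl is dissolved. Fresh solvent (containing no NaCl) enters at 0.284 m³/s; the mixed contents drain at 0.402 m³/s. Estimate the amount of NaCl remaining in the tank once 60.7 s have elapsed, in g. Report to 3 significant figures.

0.248 g

Total volume: dV/dt = Q_in − Q_out = -0.11800 m³/s, so V(t) = 14.5 − 0.11800 t and V(60.7) = 7.3374 m³.
Species balance (pure solvent in): dm/dt = −Q_out · m/V(t).
dm/m = −Q_out dt/(V₀ − 0.11800 t); integrating gives ln(m/m₀) = −(Q_out/(Q_in−Q_out)) ln(V/V₀).
m = m₀ (V₀/V)^(Q_out/(Q_in−Q_out)) = 2.52 × (14.5/7.3374)^(-3.4068) = 0.24751 g.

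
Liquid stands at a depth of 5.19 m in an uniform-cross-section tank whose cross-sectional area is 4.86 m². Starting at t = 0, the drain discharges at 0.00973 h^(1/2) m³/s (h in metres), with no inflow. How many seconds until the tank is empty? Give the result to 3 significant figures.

A dh/dt = −Q_out = −0.00973 √h.
This is separable: 2 d(√h)/dt = −0.00973/A, so √h = √h₀ − (0.00973/(2A)) t.
Set h = 0: 2√h₀ = (0.00973/A) t_empty ⇒ t_empty = 2A√h₀/0.00973.
t_empty = 2·4.86·√5.19/0.00973 = 9.7200·2.2782/0.00973 = 2275.8 s.

2280 s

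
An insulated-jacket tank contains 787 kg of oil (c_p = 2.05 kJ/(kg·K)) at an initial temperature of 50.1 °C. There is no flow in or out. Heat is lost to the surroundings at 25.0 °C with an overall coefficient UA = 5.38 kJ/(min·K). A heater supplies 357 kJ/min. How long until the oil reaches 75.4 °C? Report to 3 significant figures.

Lumped-capacitance energy balance: M c_p dT/dt = UA(T_amb − T) + Q̇.
τ = M c_p/UA = 299.88 min; T_ss = T_amb + Q̇/UA = 25.0 + 357/5.38 = 91.357 °C.
T(t) = T_ss + (T₀ − T_ss)e^(−t/τ); set T = 75.4:
t = −τ ln[(T − T_ss)/(T₀ − T_ss)] = −299.88 · ln(0.38677) = 284.86 min.

285 min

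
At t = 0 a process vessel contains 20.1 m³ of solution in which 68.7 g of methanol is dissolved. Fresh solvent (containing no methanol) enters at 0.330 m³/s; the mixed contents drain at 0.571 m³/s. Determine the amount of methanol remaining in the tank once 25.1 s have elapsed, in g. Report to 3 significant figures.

29.4 g

Let m(t) be the amount of methanol. Volume: V(t) = V₀ + (Q_in − Q_out) t = 20.1 − 0.24100 t; V(25.1) = 14.051 m³.
Solute balance: dm/dt = 0 − Q_out C = −Q_out m/V(t).
Separate: dm/m = −Q_out dt/V(t) ⇒ ln(m/m₀) = −(Q_out/(Q_in−Q_out)) ln(V/V₀).
m = m₀ (V₀/V)^(Q_out/(Q_in−Q_out)) = 68.7 × (20.1/14.051)^(-2.3693) = 29.414 g.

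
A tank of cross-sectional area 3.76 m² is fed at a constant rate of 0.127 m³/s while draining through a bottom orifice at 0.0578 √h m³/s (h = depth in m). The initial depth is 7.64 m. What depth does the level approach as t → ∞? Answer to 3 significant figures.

Level balance: A dh/dt = 0.127 − 0.0578 √h. Setting dh/dt = 0:
Q_in = 0.0578 √h_ss ⇒ √h_ss = 0.127/0.0578 = 2.1972.
h_ss = 2.1972² = 4.8278 m. (Since h₀ = 7.64 m > h_ss, the level will fall toward this value.)

4.83 m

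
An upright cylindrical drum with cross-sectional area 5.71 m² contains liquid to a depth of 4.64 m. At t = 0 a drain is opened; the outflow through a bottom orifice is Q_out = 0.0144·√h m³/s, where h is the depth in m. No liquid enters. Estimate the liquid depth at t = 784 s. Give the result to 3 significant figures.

A dh/dt = −Q_out = −0.0144 √h.
Separate and integrate: 2(√h − √h₀) = −(0.0144/A) t.
√h = √4.64 − 0.0144·784/(2·5.71) = 2.1541 − 0.98858 = 1.1655.
h = 1.1655² = 1.3584 m.

1.36 m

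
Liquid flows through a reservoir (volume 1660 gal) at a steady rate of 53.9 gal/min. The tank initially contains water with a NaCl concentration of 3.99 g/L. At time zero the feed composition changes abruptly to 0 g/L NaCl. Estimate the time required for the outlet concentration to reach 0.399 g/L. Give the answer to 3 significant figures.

70.9 min

Mass balance on the solute (V constant): V dC/dt = Q(C_in − C), so τ = V/Q = 30.798 min.
C(t) = C_in + (C₀ − C_in) e^(−t/τ). Set C = 0.399 and solve for t:
e^(−t/τ) = (C − C_in)/(C₀ − C_in) = (0.399 − 0)/(3.99 − 0) = 0.10000
t = −τ ln(…) = 30.798 × 2.3026 = 70.914 min.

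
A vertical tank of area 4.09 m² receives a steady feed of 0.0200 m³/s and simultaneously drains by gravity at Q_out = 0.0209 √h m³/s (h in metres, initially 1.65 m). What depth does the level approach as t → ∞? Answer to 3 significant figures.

A dh/dt = Q_in − 0.0209 √h. Steady state requires inflow = outflow:
Q_in = 0.0209 √h_ss ⇒ √h_ss = 0.0200/0.0209 = 0.95694.
h_ss = 0.95694² = 0.91573 m. (Since h₀ = 1.65 m > h_ss, the level will fall toward this value.)

0.916 m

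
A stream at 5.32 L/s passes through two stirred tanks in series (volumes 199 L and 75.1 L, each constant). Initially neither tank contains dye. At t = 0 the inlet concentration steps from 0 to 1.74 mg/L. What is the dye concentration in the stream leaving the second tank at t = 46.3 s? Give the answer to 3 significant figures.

Each tank obeys Vᵢ dCᵢ/dt = Q(Cᵢ₋₁ − Cᵢ), so τᵢ = Vᵢ/Q.
τ₁ = 199/5.32 = 37.406 s; τ₂ = 75.1/5.32 = 14.117 s.
Solving the cascade with C₁(0)=C₂(0)=0 gives C₂(t) = C_in[1 − (τ₁ e^(−t/τ₁) − τ₂ e^(−t/τ₂))/(τ₁ − τ₂)].
At t = 46.3: e^(−t/τ₁) = 0.29003, e^(−t/τ₂) = 0.037634.
C₂ = 1.74·[1 − (37.406·0.29003 − 14.117·0.037634)/(23.289)] = 1.74·0.55698 = 0.96915 mg/L.

0.969 mg/L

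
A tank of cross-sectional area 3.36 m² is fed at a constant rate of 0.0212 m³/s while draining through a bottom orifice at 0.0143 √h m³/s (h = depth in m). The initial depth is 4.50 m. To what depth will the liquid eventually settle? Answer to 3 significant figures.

Level balance: A dh/dt = 0.0212 − 0.0143 √h. Setting dh/dt = 0:
Q_in = 0.0143 √h_ss ⇒ √h_ss = 0.0212/0.0143 = 1.4825.
h_ss = 1.4825² = 2.1979 m. (Since h₀ = 4.50 m > h_ss, the level will fall toward this value.)

2.20 m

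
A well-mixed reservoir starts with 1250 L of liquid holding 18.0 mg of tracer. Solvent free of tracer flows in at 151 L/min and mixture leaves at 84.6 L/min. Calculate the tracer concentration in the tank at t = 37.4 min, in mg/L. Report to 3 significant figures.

Total volume: dV/dt = Q_in − Q_out = 66.400 L/min, so V(t) = 1250 + 66.400 t and V(37.4) = 3733.4 L.
Solute balance: dm/dt = 0 − Q_out C = −Q_out m/V(t).
dm/m = −Q_out dt/(V₀ + 66.400 t); integrating gives ln(m/m₀) = −(Q_out/(Q_in−Q_out)) ln(V/V₀).
m = m₀ (V₀/V)^(Q_out/(Q_in−Q_out)) = 18.0 × (1250/3733.4)^(1.2741) = 4.4651 mg.
C = m/V = 4.4651/3733.4 = 0.0011960 mg/L.

0.00120 mg/L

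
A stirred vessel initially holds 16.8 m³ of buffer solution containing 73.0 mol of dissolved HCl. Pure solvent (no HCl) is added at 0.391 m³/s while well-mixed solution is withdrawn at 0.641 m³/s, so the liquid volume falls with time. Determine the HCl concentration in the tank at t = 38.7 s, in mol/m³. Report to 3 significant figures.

1.14 mol/m³

Let m(t) be the amount of HCl. Volume: V(t) = V₀ + (Q_in − Q_out) t = 16.8 − 0.25000 t; V(38.7) = 7.1250 m³.
Solute balance: dm/dt = 0 − Q_out C = −Q_out m/V(t).
dm/m = −Q_out dt/(V₀ − 0.25000 t); integrating gives ln(m/m₀) = −(Q_out/(Q_in−Q_out)) ln(V/V₀).
m = m₀ (V₀/V)^(Q_out/(Q_in−Q_out)) = 73.0 × (16.8/7.1250)^(-2.5640) = 8.0941 mol.
C = m/V = 8.0941/7.1250 = 1.1360 mol/m³.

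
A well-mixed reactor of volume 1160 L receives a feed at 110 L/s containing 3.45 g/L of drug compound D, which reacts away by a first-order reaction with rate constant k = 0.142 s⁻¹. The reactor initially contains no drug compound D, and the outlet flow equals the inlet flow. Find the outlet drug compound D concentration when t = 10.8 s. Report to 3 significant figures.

1.27 g/L

Species balance: V dC/dt = Q C_in − Q C − k V C.
This is linear with rate a = Q/V + k = 0.23683 s⁻¹.
C_ss = Q C_in/(Q + kV) = 1.3814 g/L; C(t) = C_ss + (C₀ − C_ss) e^(−a t).
C(10.8) = 1.3814 + (-1.3814)·e^(−0.23683·10.8) = 1.3814 + (-1.3814)·0.077480 = 1.2744 g/L.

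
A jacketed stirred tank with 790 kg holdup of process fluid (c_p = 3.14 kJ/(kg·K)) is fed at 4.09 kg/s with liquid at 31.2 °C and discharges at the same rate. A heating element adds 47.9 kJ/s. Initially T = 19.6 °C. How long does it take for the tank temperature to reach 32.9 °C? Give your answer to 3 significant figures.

391 s

M c_p dT/dt = ṁ c_p (T_in − T) + Q̇.
τ = M/ṁ = 193.15 s; T_ss = T_in + Q̇/(ṁ c_p) = 34.930 °C.
T(t) = T_ss + (T₀ − T_ss) e^(−t/τ). Set T = 32.9:
e^(−t/τ) = (32.9 − 34.930)/(19.6 − 34.930) = 0.13241
t = −193.15 · ln(0.13241) = 390.53 s.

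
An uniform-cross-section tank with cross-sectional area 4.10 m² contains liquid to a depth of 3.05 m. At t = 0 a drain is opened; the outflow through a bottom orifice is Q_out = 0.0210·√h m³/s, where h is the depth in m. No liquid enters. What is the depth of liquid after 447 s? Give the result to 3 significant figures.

A dh/dt = −Q_out = −0.0210 √h.
Separate and integrate: 2(√h − √h₀) = −(0.0210/A) t.
√h = √3.05 − 0.0210·447/(2·4.10) = 1.7464 − 1.1448 = 0.60167.
h = 0.60167² = 0.36201 m.

0.362 m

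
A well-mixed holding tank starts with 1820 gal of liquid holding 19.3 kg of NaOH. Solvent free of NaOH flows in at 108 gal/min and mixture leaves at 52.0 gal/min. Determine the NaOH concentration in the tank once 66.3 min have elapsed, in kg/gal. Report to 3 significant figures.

0.00124 kg/gal

Let m(t) be the amount of NaOH. Volume: V(t) = V₀ + (Q_in − Q_out) t = 1820 + 56.000 t; V(66.3) = 5532.8 gal.
No NaOH enters, so dm/dt = −Q_out · (m/V).
dm/m = −Q_out dt/(V₀ + 56.000 t); integrating gives ln(m/m₀) = −(Q_out/(Q_in−Q_out)) ln(V/V₀).
m = m₀ (V₀/V)^(Q_out/(Q_in−Q_out)) = 19.3 × (1820/5532.8)^(0.92857) = 6.8734 kg.
C = m/V = 6.8734/5532.8 = 0.0012423 kg/gal.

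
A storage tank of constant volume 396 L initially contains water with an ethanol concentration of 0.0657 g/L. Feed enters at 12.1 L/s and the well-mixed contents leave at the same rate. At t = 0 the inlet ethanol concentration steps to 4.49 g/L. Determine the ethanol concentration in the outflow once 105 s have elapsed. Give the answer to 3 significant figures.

4.31 g/L

Mass balance on the solute (V constant): V dC/dt = Q(C_in − C).
Time constant τ = V/Q = 396/12.1 = 32.727 s.
C approaches C_in exponentially: C(t) = C_in + (C₀ − C_in) e^(−t/τ).
C(105) = 4.49 + (0.0657 − 4.49)·e^(−105/32.727) = 4.49 + (-4.4243)·0.040424 = 4.3112 g/L.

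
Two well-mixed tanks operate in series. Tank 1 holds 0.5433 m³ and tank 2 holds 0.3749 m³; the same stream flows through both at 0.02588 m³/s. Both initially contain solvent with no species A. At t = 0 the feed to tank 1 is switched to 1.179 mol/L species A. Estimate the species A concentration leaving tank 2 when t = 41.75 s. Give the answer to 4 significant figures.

0.8054 mol/L

Time constants: τᵢ = Vᵢ/Q for each well-mixed tank.
τ₁ = 0.5433/0.02588 = 20.9930 s; τ₂ = 0.3749/0.02588 = 14.4861 s.
Solving the cascade with C₁(0)=C₂(0)=0 gives C₂(t) = C_in[1 − (τ₁ e^(−t/τ₁) − τ₂ e^(−t/τ₂))/(τ₁ − τ₂)].
At t = 41.75: e^(−t/τ₁) = 0.136866, e^(−t/τ₂) = 0.0560184.
C₂ = 1.179·[1 − (20.9930·0.136866 − 14.4861·0.0560184)/(6.50696)] = 1.179·0.683148 = 0.805431 mol/L.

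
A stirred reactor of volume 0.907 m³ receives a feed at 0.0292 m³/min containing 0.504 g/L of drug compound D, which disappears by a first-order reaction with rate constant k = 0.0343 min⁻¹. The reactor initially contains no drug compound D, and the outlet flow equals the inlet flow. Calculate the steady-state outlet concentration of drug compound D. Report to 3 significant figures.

0.244 g/L

V dC/dt = Q(C_in − C) − k V C.
Steady state (dC/dt = 0): C_ss = Q C_in/(Q + kV) = C_in/(1 + kV/Q).
C_ss = 0.0292·0.504/(0.0292 + 0.0343·0.907) = 0.014717/0.060310 = 0.24402 g/L.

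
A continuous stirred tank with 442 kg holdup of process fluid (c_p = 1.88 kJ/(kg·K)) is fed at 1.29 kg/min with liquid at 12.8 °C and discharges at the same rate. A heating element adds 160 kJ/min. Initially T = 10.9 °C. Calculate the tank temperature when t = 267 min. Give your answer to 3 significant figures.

Heat balance on the well-mixed liquid: M c_p dT/dt = ṁ c_p (T_in − T) + 160.
τ = M/ṁ = 342.64 min; T_ss = T_in + Q̇/(ṁ c_p) = 12.8 + 160/(1.29·1.88) = 78.774 °C.
Solution: T(t) = T_ss + (T₀ − T_ss) e^(−t/τ).
T(267) = 78.774 + (-67.874)·e^(−267/342.64) = 78.774 + (-67.874)·0.45875 = 47.637 °C.

47.6 °C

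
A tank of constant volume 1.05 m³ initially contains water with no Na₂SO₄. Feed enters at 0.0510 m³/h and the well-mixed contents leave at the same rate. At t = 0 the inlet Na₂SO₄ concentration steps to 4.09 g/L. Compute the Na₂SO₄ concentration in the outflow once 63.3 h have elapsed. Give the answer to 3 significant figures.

Accumulation = in − out for the solute gives V dC/dt = Q(C_in − C).
Time constant τ = V/Q = 1.05/0.0510 = 20.588 h.
This is linear first-order; C(t) = C_in + (C₀ − C_in) e^(−t/τ).
C(63.3) = 4.09 + (0 − 4.09)·e^(−63.3/20.588) = 4.09 + (-4.0900)·0.046209 = 3.9010 g/L.

3.90 g/L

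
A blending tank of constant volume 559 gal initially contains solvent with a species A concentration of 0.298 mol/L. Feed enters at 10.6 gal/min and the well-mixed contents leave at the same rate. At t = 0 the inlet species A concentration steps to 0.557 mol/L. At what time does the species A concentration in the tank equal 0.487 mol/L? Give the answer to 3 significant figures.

69.0 min

Accumulation = in − out for the solute gives V dC/dt = Q(C_in − C), so τ = V/Q = 52.736 min.
C(t) = C_in + (C₀ − C_in) e^(−t/τ). Set C = 0.487 and solve for t:
e^(−t/τ) = (C − C_in)/(C₀ − C_in) = (0.487 − 0.557)/(0.298 − 0.557) = 0.27027
t = −τ ln(…) = 52.736 × 1.3083 = 68.996 min.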